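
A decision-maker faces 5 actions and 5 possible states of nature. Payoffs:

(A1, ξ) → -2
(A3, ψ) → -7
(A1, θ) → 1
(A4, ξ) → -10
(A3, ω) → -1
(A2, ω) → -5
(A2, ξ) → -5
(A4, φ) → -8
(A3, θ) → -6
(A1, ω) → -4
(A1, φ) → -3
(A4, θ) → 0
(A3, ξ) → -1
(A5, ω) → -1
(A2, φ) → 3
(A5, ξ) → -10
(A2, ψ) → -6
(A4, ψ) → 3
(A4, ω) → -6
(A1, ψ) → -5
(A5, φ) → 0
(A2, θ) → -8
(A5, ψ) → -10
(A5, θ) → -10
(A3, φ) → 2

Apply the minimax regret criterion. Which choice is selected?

A1

Column bests: θ=1, φ=3, ψ=3, ω=-1, ξ=-1.
A1 regrets: 0, 6, 8, 3, 1 → max 8
A2 regrets: 9, 0, 9, 4, 4 → max 9
A3 regrets: 7, 1, 10, 0, 0 → max 10
A4 regrets: 1, 11, 0, 5, 9 → max 11
A5 regrets: 11, 3, 13, 0, 9 → max 13
Smallest max regret = 8 → A1.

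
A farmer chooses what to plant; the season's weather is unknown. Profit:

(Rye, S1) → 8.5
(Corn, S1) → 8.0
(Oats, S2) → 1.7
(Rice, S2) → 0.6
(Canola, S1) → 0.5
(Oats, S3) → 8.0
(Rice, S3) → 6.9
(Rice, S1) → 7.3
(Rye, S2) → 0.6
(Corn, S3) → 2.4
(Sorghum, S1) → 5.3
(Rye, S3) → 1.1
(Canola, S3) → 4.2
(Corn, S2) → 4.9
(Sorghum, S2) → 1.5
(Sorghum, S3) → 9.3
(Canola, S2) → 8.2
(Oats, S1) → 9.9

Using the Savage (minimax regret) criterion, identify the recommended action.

Oats

Column bests: S1=9.9, S2=8.2, S3=9.3.
Oats regrets: 0.0, 6.5, 1.3 → max 6.5
Sorghum regrets: 4.6, 6.7, 0.0 → max 6.7
Corn regrets: 1.9, 3.3, 6.9 → max 6.9
Canola regrets: 9.4, 0.0, 5.1 → max 9.4
Rice regrets: 2.6, 7.6, 2.4 → max 7.6
Rye regrets: 1.4, 7.6, 8.2 → max 8.2
Smallest max regret = 6.5 → Oats.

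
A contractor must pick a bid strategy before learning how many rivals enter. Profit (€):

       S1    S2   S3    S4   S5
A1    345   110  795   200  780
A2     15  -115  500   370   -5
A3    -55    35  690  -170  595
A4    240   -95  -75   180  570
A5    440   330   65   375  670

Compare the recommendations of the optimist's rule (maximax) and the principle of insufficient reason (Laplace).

maximax → A1; laplace → A1 (agree)

Row maxima: A1=795, A2=500, A3=690, A4=570, A5=670
Best best-case = 795 → A1.
Row averages: A1=446, A2=153, A3=219, A4=164, A5=376
Highest average = 446 → A1.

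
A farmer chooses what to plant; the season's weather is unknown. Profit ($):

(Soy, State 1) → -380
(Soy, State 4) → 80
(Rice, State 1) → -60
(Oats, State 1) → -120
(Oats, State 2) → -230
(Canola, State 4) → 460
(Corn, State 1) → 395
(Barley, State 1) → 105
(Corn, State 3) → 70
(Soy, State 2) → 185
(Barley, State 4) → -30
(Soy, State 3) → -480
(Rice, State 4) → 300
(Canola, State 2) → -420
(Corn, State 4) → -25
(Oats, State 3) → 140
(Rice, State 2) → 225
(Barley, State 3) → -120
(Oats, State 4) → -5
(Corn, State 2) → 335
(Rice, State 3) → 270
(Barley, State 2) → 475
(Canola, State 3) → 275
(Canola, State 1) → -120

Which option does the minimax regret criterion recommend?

Column bests: State 1=395, State 2=475, State 3=275, State 4=460.
Rice regrets: 455, 250, 5, 160 → max 455
Oats regrets: 515, 705, 135, 465 → max 705
Soy regrets: 775, 290, 755, 380 → max 775
Corn regrets: 0, 140, 205, 485 → max 485
Canola regrets: 515, 895, 0, 0 → max 895
Barley regrets: 290, 0, 395, 490 → max 490
Smallest max regret = 455 → Rice.

Rice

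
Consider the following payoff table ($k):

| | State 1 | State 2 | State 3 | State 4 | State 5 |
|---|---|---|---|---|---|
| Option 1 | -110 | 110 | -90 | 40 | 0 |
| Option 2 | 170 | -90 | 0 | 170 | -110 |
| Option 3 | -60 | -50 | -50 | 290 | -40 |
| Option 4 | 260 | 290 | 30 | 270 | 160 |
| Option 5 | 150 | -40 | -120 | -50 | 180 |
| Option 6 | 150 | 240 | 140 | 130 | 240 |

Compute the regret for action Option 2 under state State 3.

140

Best payoff under State 3 is 140.
Regret = 140 − 0 = 140.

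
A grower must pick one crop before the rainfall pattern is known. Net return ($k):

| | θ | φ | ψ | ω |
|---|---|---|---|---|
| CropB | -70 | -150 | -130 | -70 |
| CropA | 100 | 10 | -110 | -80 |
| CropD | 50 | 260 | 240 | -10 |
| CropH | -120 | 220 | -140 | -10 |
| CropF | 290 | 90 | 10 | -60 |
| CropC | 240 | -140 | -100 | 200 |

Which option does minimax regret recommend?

Column bests: θ=290, φ=260, ψ=240, ω=200.
CropB regrets: 360, 410, 370, 270 → max 410
CropA regrets: 190, 250, 350, 280 → max 350
CropD regrets: 240, 0, 0, 210 → max 240
CropH regrets: 410, 40, 380, 210 → max 410
CropF regrets: 0, 170, 230, 260 → max 260
CropC regrets: 50, 400, 340, 0 → max 400
Smallest max regret = 240 → CropD.

CropD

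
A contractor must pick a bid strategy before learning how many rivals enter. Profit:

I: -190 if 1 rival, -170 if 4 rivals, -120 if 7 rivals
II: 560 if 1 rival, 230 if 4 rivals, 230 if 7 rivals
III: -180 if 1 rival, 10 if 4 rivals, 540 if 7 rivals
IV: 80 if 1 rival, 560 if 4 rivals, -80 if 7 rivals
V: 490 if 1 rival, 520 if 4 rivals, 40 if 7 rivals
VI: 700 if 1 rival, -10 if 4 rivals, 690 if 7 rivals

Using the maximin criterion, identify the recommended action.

Row minima: I=-190, II=230, III=-180, IV=-80, V=40, VI=-10
Best worst-case = 230 → II.

II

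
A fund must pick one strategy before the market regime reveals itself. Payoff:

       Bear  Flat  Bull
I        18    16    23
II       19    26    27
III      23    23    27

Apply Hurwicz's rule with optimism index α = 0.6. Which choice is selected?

I: 0.6·23 + 0.4·16 = 20.2
II: 0.6·27 + 0.4·19 = 23.8
III: 0.6·27 + 0.4·23 = 25.4
Highest Hurwicz score = 25.4 → III.

III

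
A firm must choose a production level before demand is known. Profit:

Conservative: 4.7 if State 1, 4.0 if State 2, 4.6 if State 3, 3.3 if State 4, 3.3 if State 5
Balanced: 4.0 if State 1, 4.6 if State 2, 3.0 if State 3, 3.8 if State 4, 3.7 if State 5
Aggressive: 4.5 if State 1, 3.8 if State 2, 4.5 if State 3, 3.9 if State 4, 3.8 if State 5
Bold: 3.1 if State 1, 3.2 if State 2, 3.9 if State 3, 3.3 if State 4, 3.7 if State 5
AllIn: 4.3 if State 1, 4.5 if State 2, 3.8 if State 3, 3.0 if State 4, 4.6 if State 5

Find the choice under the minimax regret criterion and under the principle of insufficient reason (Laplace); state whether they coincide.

Column bests: State 1=4.7, State 2=4.6, State 3=4.6, State 4=3.9, State 5=4.6.
Conservative regrets: 0.0, 0.6, 0.0, 0.6, 1.3 → max 1.3
Balanced regrets: 0.7, 0.0, 1.6, 0.1, 0.9 → max 1.6
Aggressive regrets: 0.2, 0.8, 0.1, 0.0, 0.8 → max 0.8
Bold regrets: 1.6, 1.4, 0.7, 0.6, 0.9 → max 1.6
AllIn regrets: 0.4, 0.1, 0.8, 0.9, 0.0 → max 0.9
Smallest max regret = 0.8 → Aggressive.
Row averages: Conservative=3.98, Balanced=3.82, Aggressive=4.1, Bold=3.44, AllIn=4.04
Highest average = 4.1 → Aggressive.

minimax regret → Aggressive; laplace → Aggressive (agree)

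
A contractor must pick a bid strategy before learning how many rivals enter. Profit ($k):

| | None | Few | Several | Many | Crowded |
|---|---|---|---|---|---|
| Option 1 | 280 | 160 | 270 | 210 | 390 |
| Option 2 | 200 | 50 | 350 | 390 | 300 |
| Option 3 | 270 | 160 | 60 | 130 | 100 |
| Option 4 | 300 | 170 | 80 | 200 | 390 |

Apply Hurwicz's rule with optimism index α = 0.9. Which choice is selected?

Option 1: 0.9·390 + 0.1·160 = 367
Option 2: 0.9·390 + 0.1·50 = 356
Option 3: 0.9·270 + 0.1·60 = 249
Option 4: 0.9·390 + 0.1·80 = 359
Highest Hurwicz score = 367 → Option 1.

Option 1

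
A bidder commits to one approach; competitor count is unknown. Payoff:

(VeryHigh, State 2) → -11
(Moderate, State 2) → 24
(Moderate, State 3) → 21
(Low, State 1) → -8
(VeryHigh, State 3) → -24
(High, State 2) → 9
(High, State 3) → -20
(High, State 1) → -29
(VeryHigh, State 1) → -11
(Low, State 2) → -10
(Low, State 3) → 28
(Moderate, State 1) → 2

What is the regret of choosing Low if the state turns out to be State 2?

Best payoff under State 2 is 24.
Regret = 24 − (-10) = 34.

34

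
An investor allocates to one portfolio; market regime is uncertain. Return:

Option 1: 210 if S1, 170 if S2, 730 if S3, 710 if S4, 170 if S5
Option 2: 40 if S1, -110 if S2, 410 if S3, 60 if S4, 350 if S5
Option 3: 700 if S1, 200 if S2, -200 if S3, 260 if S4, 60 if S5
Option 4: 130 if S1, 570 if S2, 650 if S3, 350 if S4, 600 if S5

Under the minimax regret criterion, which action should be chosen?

Column bests: S1=700, S2=570, S3=730, S4=710, S5=600.
Option 1 regrets: 490, 400, 0, 0, 430 → max 490
Option 2 regrets: 660, 680, 320, 650, 250 → max 680
Option 3 regrets: 0, 370, 930, 450, 540 → max 930
Option 4 regrets: 570, 0, 80, 360, 0 → max 570
Smallest max regret = 490 → Option 1.

Option 1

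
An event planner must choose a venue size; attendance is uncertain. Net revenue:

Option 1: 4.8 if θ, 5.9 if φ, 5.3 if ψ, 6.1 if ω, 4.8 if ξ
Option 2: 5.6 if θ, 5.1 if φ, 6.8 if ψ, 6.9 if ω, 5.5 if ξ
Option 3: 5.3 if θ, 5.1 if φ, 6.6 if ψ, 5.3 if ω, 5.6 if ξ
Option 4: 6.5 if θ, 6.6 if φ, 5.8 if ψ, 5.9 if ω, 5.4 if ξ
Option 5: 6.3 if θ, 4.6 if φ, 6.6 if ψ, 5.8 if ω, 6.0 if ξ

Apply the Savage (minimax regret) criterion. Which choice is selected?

Column bests: θ=6.5, φ=6.6, ψ=6.8, ω=6.9, ξ=6.0.
Option 1 regrets: 1.7, 0.7, 1.5, 0.8, 1.2 → max 1.7
Option 2 regrets: 0.9, 1.5, 0.0, 0.0, 0.5 → max 1.5
Option 3 regrets: 1.2, 1.5, 0.2, 1.6, 0.4 → max 1.6
Option 4 regrets: 0.0, 0.0, 1.0, 1.0, 0.6 → max 1.0
Option 5 regrets: 0.2, 2.0, 0.2, 1.1, 0.0 → max 2.0
Smallest max regret = 1.0 → Option 4.

Option 4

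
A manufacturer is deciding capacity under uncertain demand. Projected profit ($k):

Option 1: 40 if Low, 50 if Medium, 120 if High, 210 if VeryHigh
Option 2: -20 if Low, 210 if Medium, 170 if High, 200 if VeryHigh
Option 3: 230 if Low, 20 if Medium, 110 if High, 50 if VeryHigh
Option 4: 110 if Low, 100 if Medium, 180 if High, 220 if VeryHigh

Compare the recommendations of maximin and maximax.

maximin → Option 4; maximax → Option 3 (disagree)

Row minima: Option 1=40, Option 2=-20, Option 3=20, Option 4=100
Best worst-case = 100 → Option 4.
Row maxima: Option 1=210, Option 2=210, Option 3=230, Option 4=220
Best best-case = 230 → Option 3.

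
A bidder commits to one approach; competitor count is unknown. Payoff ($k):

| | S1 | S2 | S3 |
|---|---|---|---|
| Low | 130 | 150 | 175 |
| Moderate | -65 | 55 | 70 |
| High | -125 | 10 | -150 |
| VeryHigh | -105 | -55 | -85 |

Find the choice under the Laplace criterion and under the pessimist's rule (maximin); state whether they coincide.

laplace → Low; maximin → Low (agree)

Row averages: Low=455/3, Moderate=20, High=-265/3, VeryHigh=-245/3
Highest average = 455/3 → Low.
Row minima: Low=130, Moderate=-65, High=-150, VeryHigh=-105
Best worst-case = 130 → Low.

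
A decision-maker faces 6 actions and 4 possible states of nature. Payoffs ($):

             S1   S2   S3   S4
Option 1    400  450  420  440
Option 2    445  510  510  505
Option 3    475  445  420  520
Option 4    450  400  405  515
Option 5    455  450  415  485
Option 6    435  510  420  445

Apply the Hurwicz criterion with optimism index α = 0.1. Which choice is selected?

Option 2

Option 1: 0.1·450 + 0.9·400 = 405
Option 2: 0.1·510 + 0.9·445 = 451.5
Option 3: 0.1·520 + 0.9·420 = 430
Option 4: 0.1·515 + 0.9·400 = 411.5
Option 5: 0.1·485 + 0.9·415 = 422
Option 6: 0.1·510 + 0.9·420 = 429
Highest Hurwicz score = 451.5 → Option 2.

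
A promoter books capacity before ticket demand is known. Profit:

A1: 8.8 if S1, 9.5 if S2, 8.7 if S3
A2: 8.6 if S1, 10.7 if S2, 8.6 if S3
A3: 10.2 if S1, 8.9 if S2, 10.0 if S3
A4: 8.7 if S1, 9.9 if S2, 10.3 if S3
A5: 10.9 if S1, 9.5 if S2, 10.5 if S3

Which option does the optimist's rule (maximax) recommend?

Row maxima: A1=9.5, A2=10.7, A3=10.2, A4=10.3, A5=10.9
Best best-case = 10.9 → A5.

A5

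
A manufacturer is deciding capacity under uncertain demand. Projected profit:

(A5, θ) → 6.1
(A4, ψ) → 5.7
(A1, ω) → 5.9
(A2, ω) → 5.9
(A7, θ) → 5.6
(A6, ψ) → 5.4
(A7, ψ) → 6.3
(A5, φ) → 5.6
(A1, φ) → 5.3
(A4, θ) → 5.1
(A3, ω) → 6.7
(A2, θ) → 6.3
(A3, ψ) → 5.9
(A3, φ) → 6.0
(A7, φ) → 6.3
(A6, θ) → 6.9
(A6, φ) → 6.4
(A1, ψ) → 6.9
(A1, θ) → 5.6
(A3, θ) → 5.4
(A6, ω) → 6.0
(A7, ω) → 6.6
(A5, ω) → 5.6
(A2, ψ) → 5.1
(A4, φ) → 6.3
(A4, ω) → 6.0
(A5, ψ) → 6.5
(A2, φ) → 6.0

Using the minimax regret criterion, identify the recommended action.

Column bests: θ=6.9, φ=6.4, ψ=6.9, ω=6.7.
A1 regrets: 1.3, 1.1, 0.0, 0.8 → max 1.3
A2 regrets: 0.6, 0.4, 1.8, 0.8 → max 1.8
A3 regrets: 1.5, 0.4, 1.0, 0.0 → max 1.5
A4 regrets: 1.8, 0.1, 1.2, 0.7 → max 1.8
A5 regrets: 0.8, 0.8, 0.4, 1.1 → max 1.1
A6 regrets: 0.0, 0.0, 1.5, 0.7 → max 1.5
A7 regrets: 1.3, 0.1, 0.6, 0.1 → max 1.3
Smallest max regret = 1.1 → A5.

A5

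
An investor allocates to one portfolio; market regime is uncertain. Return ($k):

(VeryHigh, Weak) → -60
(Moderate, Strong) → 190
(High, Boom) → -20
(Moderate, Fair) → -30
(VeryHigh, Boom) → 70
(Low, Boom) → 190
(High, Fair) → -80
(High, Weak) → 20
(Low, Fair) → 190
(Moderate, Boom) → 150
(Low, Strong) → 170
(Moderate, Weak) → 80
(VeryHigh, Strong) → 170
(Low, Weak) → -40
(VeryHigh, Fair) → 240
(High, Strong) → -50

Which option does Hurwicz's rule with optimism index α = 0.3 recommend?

Moderate

Low: 0.3·190 + 0.7·(-40) = 29
Moderate: 0.3·190 + 0.7·(-30) = 36
High: 0.3·20 + 0.7·(-80) = -50
VeryHigh: 0.3·240 + 0.7·(-60) = 30
Highest Hurwicz score = 36 → Moderate.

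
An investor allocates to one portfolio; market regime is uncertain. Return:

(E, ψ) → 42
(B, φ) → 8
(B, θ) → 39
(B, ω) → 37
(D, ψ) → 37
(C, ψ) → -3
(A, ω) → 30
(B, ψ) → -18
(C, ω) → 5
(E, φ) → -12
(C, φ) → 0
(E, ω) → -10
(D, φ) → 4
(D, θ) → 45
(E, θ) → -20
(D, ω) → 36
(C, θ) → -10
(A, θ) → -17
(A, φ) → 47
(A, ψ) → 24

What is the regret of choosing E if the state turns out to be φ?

59

Best payoff under φ is 47.
Regret = 47 − (-12) = 59.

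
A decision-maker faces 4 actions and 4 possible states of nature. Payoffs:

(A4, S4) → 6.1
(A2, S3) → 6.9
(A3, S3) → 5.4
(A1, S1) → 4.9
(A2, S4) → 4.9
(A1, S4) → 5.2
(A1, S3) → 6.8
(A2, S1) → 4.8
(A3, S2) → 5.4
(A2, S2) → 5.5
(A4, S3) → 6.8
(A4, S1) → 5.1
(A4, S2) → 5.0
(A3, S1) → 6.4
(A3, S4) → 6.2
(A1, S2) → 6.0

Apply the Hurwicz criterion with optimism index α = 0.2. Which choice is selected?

A1: 0.2·6.8 + 0.8·4.9 = 5.28
A2: 0.2·6.9 + 0.8·4.8 = 5.22
A3: 0.2·6.4 + 0.8·5.4 = 5.6
A4: 0.2·6.8 + 0.8·5.0 = 5.36
Highest Hurwicz score = 5.6 → A3.

A3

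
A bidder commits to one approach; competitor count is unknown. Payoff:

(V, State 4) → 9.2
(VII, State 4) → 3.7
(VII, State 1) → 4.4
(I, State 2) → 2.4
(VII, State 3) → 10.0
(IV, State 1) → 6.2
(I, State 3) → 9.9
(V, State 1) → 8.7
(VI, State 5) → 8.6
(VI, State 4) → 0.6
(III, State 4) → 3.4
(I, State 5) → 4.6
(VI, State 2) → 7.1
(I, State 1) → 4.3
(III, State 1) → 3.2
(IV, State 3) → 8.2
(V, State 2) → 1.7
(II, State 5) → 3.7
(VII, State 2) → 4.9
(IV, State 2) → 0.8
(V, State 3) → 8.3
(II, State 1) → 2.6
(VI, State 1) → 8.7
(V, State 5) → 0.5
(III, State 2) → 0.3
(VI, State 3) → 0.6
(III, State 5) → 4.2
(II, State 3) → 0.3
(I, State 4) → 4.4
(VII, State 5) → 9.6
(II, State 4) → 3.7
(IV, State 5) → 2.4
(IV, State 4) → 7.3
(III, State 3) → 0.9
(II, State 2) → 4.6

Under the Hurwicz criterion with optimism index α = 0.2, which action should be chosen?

VII

I: 0.2·9.9 + 0.8·2.4 = 3.9
II: 0.2·4.6 + 0.8·0.3 = 1.16
III: 0.2·4.2 + 0.8·0.3 = 1.08
IV: 0.2·8.2 + 0.8·0.8 = 2.28
V: 0.2·9.2 + 0.8·0.5 = 2.24
VI: 0.2·8.7 + 0.8·0.6 = 2.22
VII: 0.2·10.0 + 0.8·3.7 = 4.96
Highest Hurwicz score = 4.96 → VII.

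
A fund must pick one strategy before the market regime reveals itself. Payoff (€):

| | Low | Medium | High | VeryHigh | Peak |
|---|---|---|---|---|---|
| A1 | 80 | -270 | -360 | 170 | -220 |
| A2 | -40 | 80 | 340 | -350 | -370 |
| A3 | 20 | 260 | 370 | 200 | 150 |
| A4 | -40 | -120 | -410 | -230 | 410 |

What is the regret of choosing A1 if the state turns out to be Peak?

630

Best payoff under Peak is 410.
Regret = 410 − (-220) = 630.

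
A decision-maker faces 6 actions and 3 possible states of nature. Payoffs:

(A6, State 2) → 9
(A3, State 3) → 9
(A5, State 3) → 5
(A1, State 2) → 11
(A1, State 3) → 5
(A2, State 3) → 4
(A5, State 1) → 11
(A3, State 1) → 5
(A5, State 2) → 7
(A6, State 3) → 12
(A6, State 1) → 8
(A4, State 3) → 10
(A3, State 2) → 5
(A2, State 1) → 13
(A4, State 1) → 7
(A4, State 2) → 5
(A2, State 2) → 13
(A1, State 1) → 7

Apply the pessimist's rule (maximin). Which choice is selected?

Row minima: A1=5, A2=4, A3=5, A4=5, A5=5, A6=8
Best worst-case = 8 → A6.

A6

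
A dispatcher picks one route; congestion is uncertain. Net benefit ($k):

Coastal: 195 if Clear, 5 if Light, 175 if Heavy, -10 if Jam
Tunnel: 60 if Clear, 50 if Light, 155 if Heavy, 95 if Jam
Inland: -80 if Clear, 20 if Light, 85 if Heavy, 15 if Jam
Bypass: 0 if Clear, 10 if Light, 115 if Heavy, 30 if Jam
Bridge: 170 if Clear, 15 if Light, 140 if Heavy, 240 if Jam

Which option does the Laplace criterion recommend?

Bridge

Row averages: Coastal=91.25, Tunnel=90, Inland=10, Bypass=38.75, Bridge=141.25
Highest average = 141.25 → Bridge.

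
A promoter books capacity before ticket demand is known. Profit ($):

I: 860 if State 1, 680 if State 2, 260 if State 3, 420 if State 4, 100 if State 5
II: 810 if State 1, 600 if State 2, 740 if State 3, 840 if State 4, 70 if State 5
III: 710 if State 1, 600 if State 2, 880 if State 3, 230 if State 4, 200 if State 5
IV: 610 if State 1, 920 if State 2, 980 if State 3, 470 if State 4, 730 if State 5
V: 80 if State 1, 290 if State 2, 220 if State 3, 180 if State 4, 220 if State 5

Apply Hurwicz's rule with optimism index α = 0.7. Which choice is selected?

I: 0.7·860 + 0.3·100 = 632
II: 0.7·840 + 0.3·70 = 609
III: 0.7·880 + 0.3·200 = 676
IV: 0.7·980 + 0.3·470 = 827
V: 0.7·290 + 0.3·80 = 227
Highest Hurwicz score = 827 → IV.

IV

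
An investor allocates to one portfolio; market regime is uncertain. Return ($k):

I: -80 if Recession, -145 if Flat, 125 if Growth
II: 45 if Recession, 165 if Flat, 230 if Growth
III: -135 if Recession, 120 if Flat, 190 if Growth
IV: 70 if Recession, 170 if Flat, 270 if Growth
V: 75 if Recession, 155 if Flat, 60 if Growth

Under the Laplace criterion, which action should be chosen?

Row averages: I=-100/3, II=440/3, III=175/3, IV=170, V=290/3
Highest average = 170 → IV.

IV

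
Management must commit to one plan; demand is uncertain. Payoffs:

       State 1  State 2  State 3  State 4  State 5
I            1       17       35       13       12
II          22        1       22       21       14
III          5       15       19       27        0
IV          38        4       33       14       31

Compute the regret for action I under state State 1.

37

Best payoff under State 1 is 38.
Regret = 38 − 1 = 37.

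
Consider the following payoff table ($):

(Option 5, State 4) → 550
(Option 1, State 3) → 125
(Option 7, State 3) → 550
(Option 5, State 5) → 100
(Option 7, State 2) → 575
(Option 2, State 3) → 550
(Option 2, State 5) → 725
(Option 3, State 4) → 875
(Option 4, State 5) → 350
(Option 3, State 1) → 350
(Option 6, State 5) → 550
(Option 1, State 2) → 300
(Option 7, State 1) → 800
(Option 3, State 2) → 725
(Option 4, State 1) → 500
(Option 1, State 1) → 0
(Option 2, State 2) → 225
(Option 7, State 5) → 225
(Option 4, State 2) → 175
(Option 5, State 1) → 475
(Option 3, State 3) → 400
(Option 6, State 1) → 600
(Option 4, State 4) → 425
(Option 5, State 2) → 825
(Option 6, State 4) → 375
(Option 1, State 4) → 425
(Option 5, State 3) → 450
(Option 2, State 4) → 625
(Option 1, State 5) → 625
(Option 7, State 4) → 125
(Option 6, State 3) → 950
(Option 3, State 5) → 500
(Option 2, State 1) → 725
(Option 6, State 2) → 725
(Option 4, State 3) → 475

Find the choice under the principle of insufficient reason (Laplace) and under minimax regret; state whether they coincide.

Row averages: Option 1=295, Option 2=570, Option 3=570, Option 4=385, Option 5=480, Option 6=640, Option 7=455
Highest average = 640 → Option 6.
Column bests: State 1=800, State 2=825, State 3=950, State 4=875, State 5=725.
Option 1 regrets: 800, 525, 825, 450, 100 → max 825
Option 2 regrets: 75, 600, 400, 250, 0 → max 600
Option 3 regrets: 450, 100, 550, 0, 225 → max 550
Option 4 regrets: 300, 650, 475, 450, 375 → max 650
Option 5 regrets: 325, 0, 500, 325, 625 → max 625
Option 6 regrets: 200, 100, 0, 500, 175 → max 500
Option 7 regrets: 0, 250, 400, 750, 500 → max 750
Smallest max regret = 500 → Option 6.

laplace → Option 6; minimax regret → Option 6 (agree)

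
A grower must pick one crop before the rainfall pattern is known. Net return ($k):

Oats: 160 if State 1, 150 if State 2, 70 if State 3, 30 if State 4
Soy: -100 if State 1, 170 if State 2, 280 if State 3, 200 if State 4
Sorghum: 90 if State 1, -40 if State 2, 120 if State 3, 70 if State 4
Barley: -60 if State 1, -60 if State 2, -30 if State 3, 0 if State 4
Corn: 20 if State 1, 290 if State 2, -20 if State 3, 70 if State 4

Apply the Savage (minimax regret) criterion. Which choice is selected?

Column bests: State 1=160, State 2=290, State 3=280, State 4=200.
Oats regrets: 0, 140, 210, 170 → max 210
Soy regrets: 260, 120, 0, 0 → max 260
Sorghum regrets: 70, 330, 160, 130 → max 330
Barley regrets: 220, 350, 310, 200 → max 350
Corn regrets: 140, 0, 300, 130 → max 300
Smallest max regret = 210 → Oats.

Oats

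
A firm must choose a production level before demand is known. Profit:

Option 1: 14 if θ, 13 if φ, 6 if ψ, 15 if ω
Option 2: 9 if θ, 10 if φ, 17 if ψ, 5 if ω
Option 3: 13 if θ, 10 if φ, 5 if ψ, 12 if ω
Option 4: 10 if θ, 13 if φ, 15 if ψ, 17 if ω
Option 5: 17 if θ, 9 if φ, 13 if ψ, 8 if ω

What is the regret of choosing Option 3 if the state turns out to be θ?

Best payoff under θ is 17.
Regret = 17 − 13 = 4.

4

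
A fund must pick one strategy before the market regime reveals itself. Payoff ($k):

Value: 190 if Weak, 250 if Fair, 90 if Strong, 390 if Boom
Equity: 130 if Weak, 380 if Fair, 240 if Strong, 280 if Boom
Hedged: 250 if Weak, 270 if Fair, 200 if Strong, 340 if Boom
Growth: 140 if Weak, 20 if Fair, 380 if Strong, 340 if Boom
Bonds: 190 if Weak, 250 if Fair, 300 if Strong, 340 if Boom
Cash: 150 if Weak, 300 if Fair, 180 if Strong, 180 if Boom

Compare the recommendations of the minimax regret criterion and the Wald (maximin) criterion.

Column bests: Weak=250, Fair=380, Strong=380, Boom=390.
Value regrets: 60, 130, 290, 0 → max 290
Equity regrets: 120, 0, 140, 110 → max 140
Hedged regrets: 0, 110, 180, 50 → max 180
Growth regrets: 110, 360, 0, 50 → max 360
Bonds regrets: 60, 130, 80, 50 → max 130
Cash regrets: 100, 80, 200, 210 → max 210
Smallest max regret = 130 → Bonds.
Row minima: Value=90, Equity=130, Hedged=200, Growth=20, Bonds=190, Cash=150
Best worst-case = 200 → Hedged.

minimax regret → Bonds; maximin → Hedged (disagree)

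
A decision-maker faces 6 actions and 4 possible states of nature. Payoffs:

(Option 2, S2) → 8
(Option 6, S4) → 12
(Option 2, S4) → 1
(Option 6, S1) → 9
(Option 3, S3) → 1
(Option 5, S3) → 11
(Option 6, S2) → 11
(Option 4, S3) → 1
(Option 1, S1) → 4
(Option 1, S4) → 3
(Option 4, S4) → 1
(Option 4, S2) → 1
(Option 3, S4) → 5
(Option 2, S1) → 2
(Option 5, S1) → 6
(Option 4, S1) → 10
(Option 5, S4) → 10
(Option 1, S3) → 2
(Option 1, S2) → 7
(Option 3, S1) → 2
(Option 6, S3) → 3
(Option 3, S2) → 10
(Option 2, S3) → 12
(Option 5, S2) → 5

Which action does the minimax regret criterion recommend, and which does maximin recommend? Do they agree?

Column bests: S1=10, S2=11, S3=12, S4=12.
Option 1 regrets: 6, 4, 10, 9 → max 10
Option 2 regrets: 8, 3, 0, 11 → max 11
Option 3 regrets: 8, 1, 11, 7 → max 11
Option 4 regrets: 0, 10, 11, 11 → max 11
Option 5 regrets: 4, 6, 1, 2 → max 6
Option 6 regrets: 1, 0, 9, 0 → max 9
Smallest max regret = 6 → Option 5.
Row minima: Option 1=2, Option 2=1, Option 3=1, Option 4=1, Option 5=5, Option 6=3
Best worst-case = 5 → Option 5.

minimax regret → Option 5; maximin → Option 5 (agree)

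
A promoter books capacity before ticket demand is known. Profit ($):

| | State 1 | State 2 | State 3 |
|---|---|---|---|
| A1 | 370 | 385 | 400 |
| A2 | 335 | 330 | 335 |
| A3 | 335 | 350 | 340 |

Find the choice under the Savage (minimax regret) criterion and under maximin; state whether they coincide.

Column bests: State 1=370, State 2=385, State 3=400.
A1 regrets: 0, 0, 0 → max 0
A2 regrets: 35, 55, 65 → max 65
A3 regrets: 35, 35, 60 → max 60
Smallest max regret = 0 → A1.
Row minima: A1=370, A2=330, A3=335
Best worst-case = 370 → A1.

minimax regret → A1; maximin → A1 (agree)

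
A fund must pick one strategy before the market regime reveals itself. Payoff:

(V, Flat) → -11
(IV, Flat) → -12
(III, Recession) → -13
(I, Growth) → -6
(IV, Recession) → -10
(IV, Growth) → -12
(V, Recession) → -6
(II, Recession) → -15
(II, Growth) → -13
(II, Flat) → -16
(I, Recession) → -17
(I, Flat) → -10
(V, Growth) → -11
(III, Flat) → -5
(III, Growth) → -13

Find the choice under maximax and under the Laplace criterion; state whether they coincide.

maximax → III; laplace → V (disagree)

Row maxima: I=-6, II=-13, III=-5, IV=-10, V=-6
Best best-case = -5 → III.
Row averages: I=-11, II=-44/3, III=-31/3, IV=-34/3, V=-28/3
Highest average = -28/3 → V.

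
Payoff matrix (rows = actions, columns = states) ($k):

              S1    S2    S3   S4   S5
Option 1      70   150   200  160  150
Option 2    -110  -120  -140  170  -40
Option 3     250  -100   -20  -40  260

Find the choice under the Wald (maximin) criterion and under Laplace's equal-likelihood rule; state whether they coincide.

maximin → Option 1; laplace → Option 1 (agree)

Row minima: Option 1=70, Option 2=-140, Option 3=-100
Best worst-case = 70 → Option 1.
Row averages: Option 1=146, Option 2=-48, Option 3=70
Highest average = 146 → Option 1.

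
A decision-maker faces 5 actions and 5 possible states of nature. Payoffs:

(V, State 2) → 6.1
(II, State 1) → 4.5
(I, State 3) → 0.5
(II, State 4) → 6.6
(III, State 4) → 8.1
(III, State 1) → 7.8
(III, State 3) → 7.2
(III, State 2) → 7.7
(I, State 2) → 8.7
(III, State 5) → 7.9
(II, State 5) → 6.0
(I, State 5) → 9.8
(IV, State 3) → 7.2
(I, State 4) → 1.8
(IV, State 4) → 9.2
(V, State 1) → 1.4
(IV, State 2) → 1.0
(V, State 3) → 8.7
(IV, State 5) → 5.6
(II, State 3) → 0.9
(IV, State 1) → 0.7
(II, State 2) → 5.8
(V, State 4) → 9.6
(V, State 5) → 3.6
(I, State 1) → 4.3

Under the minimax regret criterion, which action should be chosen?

Column bests: State 1=7.8, State 2=8.7, State 3=8.7, State 4=9.6, State 5=9.8.
I regrets: 3.5, 0.0, 8.2, 7.8, 0.0 → max 8.2
II regrets: 3.3, 2.9, 7.8, 3.0, 3.8 → max 7.8
III regrets: 0.0, 1.0, 1.5, 1.5, 1.9 → max 1.9
IV regrets: 7.1, 7.7, 1.5, 0.4, 4.2 → max 7.7
V regrets: 6.4, 2.6, 0.0, 0.0, 6.2 → max 6.4
Smallest max regret = 1.9 → III.

III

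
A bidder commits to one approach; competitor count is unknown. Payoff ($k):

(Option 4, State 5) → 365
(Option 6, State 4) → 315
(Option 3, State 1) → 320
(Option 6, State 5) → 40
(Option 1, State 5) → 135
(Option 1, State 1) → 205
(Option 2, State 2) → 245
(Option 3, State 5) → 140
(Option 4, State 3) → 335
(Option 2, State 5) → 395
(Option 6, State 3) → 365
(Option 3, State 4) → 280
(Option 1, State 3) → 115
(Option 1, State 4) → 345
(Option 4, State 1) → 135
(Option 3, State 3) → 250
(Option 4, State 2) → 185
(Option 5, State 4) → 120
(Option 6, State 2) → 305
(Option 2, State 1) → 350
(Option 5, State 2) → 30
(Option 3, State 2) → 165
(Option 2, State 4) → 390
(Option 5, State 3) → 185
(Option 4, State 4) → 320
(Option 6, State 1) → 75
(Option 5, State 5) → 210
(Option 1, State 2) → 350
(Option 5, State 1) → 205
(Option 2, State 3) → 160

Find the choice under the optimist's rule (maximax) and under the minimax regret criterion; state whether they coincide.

maximax → Option 2; minimax regret → Option 2 (agree)

Row maxima: Option 1=350, Option 2=395, Option 3=320, Option 4=365, Option 5=210, Option 6=365
Best best-case = 395 → Option 2.
Column bests: State 1=350, State 2=350, State 3=365, State 4=390, State 5=395.
Option 1 regrets: 145, 0, 250, 45, 260 → max 260
Option 2 regrets: 0, 105, 205, 0, 0 → max 205
Option 3 regrets: 30, 185, 115, 110, 255 → max 255
Option 4 regrets: 215, 165, 30, 70, 30 → max 215
Option 5 regrets: 145, 320, 180, 270, 185 → max 320
Option 6 regrets: 275, 45, 0, 75, 355 → max 355
Smallest max regret = 205 → Option 2.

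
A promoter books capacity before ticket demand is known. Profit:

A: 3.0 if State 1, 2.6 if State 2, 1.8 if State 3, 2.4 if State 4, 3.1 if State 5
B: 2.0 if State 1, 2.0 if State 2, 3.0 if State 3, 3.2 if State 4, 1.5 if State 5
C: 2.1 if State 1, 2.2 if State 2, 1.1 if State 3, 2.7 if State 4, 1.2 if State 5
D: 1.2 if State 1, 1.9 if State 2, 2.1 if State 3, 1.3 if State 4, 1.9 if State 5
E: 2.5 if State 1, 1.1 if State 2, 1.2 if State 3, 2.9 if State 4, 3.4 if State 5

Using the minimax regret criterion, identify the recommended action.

A

Column bests: State 1=3.0, State 2=2.6, State 3=3.0, State 4=3.2, State 5=3.4.
A regrets: 0.0, 0.0, 1.2, 0.8, 0.3 → max 1.2
B regrets: 1.0, 0.6, 0.0, 0.0, 1.9 → max 1.9
C regrets: 0.9, 0.4, 1.9, 0.5, 2.2 → max 2.2
D regrets: 1.8, 0.7, 0.9, 1.9, 1.5 → max 1.9
E regrets: 0.5, 1.5, 1.8, 0.3, 0.0 → max 1.8
Smallest max regret = 1.2 → A.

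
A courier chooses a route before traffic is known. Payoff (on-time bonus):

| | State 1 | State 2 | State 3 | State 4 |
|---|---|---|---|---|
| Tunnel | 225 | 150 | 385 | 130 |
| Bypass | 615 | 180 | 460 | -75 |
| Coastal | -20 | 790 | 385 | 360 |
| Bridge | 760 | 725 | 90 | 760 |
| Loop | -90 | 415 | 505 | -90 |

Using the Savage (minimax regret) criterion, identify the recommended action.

Bridge

Column bests: State 1=760, State 2=790, State 3=505, State 4=760.
Tunnel regrets: 535, 640, 120, 630 → max 640
Bypass regrets: 145, 610, 45, 835 → max 835
Coastal regrets: 780, 0, 120, 400 → max 780
Bridge regrets: 0, 65, 415, 0 → max 415
Loop regrets: 850, 375, 0, 850 → max 850
Smallest max regret = 415 → Bridge.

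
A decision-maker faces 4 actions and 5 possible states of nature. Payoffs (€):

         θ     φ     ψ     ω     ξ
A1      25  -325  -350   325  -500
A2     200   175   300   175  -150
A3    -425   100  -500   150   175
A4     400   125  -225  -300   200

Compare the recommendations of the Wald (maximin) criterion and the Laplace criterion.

Row minima: A1=-500, A2=-150, A3=-500, A4=-300
Best worst-case = -150 → A2.
Row averages: A1=-165, A2=140, A3=-100, A4=40
Highest average = 140 → A2.

maximin → A2; laplace → A2 (agree)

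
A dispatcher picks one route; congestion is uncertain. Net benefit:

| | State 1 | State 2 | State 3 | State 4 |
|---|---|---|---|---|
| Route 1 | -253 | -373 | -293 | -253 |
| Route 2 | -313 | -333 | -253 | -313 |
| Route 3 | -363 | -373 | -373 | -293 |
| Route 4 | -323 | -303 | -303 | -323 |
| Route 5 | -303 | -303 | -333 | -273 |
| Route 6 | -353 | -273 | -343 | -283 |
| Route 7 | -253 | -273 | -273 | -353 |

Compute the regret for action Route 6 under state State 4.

30

Best payoff under State 4 is -253.
Regret = -253 − (-283) = 30.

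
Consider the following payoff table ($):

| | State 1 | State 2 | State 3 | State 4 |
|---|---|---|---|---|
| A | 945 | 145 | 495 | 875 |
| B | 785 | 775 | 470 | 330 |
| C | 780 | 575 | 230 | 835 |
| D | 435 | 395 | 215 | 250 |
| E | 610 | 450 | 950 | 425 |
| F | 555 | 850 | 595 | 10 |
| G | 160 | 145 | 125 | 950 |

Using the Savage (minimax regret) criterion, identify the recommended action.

Column bests: State 1=945, State 2=850, State 3=950, State 4=950.
A regrets: 0, 705, 455, 75 → max 705
B regrets: 160, 75, 480, 620 → max 620
C regrets: 165, 275, 720, 115 → max 720
D regrets: 510, 455, 735, 700 → max 735
E regrets: 335, 400, 0, 525 → max 525
F regrets: 390, 0, 355, 940 → max 940
G regrets: 785, 705, 825, 0 → max 825
Smallest max regret = 525 → E.

E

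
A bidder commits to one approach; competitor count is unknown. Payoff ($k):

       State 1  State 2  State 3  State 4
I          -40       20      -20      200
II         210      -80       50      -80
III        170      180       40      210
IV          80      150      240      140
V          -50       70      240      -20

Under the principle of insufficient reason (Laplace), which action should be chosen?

IV

Row averages: I=40, II=25, III=150, IV=152.5, V=60
Highest average = 152.5 → IV.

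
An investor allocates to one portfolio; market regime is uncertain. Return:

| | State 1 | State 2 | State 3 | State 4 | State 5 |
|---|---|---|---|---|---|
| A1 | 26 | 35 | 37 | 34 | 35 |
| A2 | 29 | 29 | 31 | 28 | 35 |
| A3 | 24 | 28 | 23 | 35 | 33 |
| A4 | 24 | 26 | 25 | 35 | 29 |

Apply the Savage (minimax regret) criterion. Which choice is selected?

A1

Column bests: State 1=29, State 2=35, State 3=37, State 4=35, State 5=35.
A1 regrets: 3, 0, 0, 1, 0 → max 3
A2 regrets: 0, 6, 6, 7, 0 → max 7
A3 regrets: 5, 7, 14, 0, 2 → max 14
A4 regrets: 5, 9, 12, 0, 6 → max 12
Smallest max regret = 3 → A1.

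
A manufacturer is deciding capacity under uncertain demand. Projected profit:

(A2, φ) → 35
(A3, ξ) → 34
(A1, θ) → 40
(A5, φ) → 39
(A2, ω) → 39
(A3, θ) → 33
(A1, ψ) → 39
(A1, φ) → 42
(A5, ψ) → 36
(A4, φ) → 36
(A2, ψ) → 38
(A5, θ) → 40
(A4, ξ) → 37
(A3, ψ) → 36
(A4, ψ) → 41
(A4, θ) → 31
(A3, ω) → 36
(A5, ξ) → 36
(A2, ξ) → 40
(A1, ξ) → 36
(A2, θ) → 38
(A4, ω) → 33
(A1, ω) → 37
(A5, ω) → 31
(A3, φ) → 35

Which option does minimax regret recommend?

A1

Column bests: θ=40, φ=42, ψ=41, ω=39, ξ=40.
A1 regrets: 0, 0, 2, 2, 4 → max 4
A2 regrets: 2, 7, 3, 0, 0 → max 7
A3 regrets: 7, 7, 5, 3, 6 → max 7
A4 regrets: 9, 6, 0, 6, 3 → max 9
A5 regrets: 0, 3, 5, 8, 4 → max 8
Smallest max regret = 4 → A1.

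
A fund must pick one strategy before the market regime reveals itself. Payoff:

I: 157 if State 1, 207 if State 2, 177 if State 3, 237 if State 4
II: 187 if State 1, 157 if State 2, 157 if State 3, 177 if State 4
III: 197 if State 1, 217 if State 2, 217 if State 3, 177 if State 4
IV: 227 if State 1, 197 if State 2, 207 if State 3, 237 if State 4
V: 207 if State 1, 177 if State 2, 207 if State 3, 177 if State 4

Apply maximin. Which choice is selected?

Row minima: I=157, II=157, III=177, IV=197, V=177
Best worst-case = 197 → IV.

IV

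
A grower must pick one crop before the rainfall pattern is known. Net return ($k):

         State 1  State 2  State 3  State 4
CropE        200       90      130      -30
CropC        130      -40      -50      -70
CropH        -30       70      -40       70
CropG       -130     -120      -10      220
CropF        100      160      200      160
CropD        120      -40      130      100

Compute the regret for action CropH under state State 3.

Best payoff under State 3 is 200.
Regret = 200 − (-40) = 240.

240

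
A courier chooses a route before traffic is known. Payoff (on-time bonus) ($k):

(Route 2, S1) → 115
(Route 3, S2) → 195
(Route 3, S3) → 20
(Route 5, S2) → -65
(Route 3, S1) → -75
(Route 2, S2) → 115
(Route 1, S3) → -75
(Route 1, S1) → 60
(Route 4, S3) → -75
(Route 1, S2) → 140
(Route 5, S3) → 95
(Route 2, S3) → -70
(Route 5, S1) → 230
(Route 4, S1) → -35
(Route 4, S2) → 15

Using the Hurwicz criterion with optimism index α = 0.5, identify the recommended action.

Route 1: 0.5·140 + 0.5·(-75) = 32.5
Route 2: 0.5·115 + 0.5·(-70) = 22.5
Route 3: 0.5·195 + 0.5·(-75) = 60
Route 4: 0.5·15 + 0.5·(-75) = -30
Route 5: 0.5·230 + 0.5·(-65) = 82.5
Highest Hurwicz score = 82.5 → Route 5.

Route 5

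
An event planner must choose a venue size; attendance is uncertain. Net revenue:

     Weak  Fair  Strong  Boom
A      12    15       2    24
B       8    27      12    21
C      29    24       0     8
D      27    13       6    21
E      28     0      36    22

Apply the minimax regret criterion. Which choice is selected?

Column bests: Weak=29, Fair=27, Strong=36, Boom=24.
A regrets: 17, 12, 34, 0 → max 34
B regrets: 21, 0, 24, 3 → max 24
C regrets: 0, 3, 36, 16 → max 36
D regrets: 2, 14, 30, 3 → max 30
E regrets: 1, 27, 0, 2 → max 27
Smallest max regret = 24 → B.

B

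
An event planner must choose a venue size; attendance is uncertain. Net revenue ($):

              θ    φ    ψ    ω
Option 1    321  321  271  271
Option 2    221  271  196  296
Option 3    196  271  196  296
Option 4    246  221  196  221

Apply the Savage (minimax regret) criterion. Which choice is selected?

Option 1

Column bests: θ=321, φ=321, ψ=271, ω=296.
Option 1 regrets: 0, 0, 0, 25 → max 25
Option 2 regrets: 100, 50, 75, 0 → max 100
Option 3 regrets: 125, 50, 75, 0 → max 125
Option 4 regrets: 75, 100, 75, 75 → max 100
Smallest max regret = 25 → Option 1.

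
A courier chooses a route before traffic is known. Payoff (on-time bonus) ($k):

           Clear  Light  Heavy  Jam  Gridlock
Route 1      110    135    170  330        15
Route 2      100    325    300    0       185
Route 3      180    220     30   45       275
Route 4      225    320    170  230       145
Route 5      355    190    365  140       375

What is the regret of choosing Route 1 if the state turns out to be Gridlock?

Best payoff under Gridlock is 375.
Regret = 375 − 15 = 360.

360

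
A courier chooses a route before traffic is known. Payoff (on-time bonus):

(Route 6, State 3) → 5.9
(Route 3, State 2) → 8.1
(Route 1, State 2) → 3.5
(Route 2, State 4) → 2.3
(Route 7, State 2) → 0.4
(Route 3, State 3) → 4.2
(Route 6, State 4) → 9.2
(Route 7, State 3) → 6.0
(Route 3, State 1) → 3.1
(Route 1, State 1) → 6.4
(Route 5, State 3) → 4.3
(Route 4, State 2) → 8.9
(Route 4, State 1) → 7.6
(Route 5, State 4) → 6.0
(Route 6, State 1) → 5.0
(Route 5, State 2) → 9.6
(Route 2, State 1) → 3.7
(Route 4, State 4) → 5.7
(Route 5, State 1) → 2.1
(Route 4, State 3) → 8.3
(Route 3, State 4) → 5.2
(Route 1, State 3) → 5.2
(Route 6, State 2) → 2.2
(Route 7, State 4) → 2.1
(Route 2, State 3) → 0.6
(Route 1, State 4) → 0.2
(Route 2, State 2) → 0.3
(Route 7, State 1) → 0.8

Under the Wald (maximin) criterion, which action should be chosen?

Row minima: Route 1=0.2, Route 2=0.3, Route 3=3.1, Route 4=5.7, Route 5=2.1, Route 6=2.2, Route 7=0.4
Best worst-case = 5.7 → Route 4.

Route 4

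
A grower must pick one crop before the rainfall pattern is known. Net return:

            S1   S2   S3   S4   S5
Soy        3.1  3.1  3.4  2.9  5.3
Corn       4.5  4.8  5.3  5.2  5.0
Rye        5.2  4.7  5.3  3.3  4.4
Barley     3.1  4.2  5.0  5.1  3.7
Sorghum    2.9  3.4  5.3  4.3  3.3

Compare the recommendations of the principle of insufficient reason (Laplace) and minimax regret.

Row averages: Soy=3.56, Corn=4.96, Rye=4.58, Barley=4.22, Sorghum=3.84
Highest average = 4.96 → Corn.
Column bests: S1=5.2, S2=4.8, S3=5.3, S4=5.2, S5=5.3.
Soy regrets: 2.1, 1.7, 1.9, 2.3, 0.0 → max 2.3
Corn regrets: 0.7, 0.0, 0.0, 0.0, 0.3 → max 0.7
Rye regrets: 0.0, 0.1, 0.0, 1.9, 0.9 → max 1.9
Barley regrets: 2.1, 0.6, 0.3, 0.1, 1.6 → max 2.1
Sorghum regrets: 2.3, 1.4, 0.0, 0.9, 2.0 → max 2.3
Smallest max regret = 0.7 → Corn.

laplace → Corn; minimax regret → Corn (agree)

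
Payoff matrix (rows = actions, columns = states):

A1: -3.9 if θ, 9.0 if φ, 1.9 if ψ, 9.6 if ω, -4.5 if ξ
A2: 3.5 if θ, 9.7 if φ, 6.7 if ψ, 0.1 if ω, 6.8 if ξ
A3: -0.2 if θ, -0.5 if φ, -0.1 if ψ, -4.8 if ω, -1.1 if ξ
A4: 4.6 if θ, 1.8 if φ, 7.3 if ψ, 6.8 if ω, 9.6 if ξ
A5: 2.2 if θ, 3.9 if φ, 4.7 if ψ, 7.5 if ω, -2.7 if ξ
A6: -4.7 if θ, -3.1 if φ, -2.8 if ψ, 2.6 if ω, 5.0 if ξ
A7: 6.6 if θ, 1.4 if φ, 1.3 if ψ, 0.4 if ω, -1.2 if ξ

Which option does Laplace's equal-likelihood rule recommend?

A4

Row averages: A1=2.42, A2=5.36, A3=-1.34, A4=6.02, A5=3.12, A6=-0.6, A7=1.7
Highest average = 6.02 → A4.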